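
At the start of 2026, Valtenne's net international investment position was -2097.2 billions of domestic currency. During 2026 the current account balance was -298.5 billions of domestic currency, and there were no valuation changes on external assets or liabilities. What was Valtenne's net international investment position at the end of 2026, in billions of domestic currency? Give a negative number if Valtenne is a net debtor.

-2395.7

With no valuation effects, change in NIIP = current account = -298.5
End-of-year NIIP = -2097.2 + (-298.5) = -2395.7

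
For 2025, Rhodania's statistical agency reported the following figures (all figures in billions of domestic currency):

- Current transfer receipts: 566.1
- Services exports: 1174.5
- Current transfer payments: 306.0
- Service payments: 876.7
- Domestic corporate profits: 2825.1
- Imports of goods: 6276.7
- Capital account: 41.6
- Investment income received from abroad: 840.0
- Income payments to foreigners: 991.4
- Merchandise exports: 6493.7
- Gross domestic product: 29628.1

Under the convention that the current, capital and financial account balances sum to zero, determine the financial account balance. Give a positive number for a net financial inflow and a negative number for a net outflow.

-665.1

Goods balance = 6493.7 - 6276.7 = 217.0
Services balance = 1174.5 - 876.7 = 297.8
Trade balance (goods + services) = 217.0 + 297.8 = 514.8
Net primary income = 840.0 - 991.4 = -151.4
Net secondary income = 566.1 - 306.0 = 260.1
Current account = 514.8 + (-151.4) + 260.1 = 623.5
Financial account = -(623.5 + 41.6) = -665.1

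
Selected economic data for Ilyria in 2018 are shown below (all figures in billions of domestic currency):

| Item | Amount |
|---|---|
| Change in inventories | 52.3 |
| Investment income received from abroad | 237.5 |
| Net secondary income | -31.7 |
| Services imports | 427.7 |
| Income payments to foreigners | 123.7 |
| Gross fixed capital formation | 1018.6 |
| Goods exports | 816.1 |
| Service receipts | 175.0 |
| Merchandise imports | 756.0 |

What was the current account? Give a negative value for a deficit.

Goods balance = 816.1 - 756.0 = 60.1
Services balance = 175.0 - 427.7 = -252.7
Trade balance (goods + services) = 60.1 + (-252.7) = -192.6
Net primary income = 237.5 - 123.7 = 113.8
Net secondary income = -31.7
Current account = -192.6 + 113.8 + (-31.7) = -110.5

-110.5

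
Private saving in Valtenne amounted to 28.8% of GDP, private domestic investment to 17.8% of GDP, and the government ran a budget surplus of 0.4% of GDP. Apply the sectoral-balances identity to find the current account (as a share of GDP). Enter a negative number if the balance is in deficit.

By the sectoral-balances identity, CA = (S_private - I) + (T - G).
Private balance = 28.8 - 17.8 = 11.0
Government balance (T - G) = 0.4
CA = 11.0 + 0.4 = 11.4

11.4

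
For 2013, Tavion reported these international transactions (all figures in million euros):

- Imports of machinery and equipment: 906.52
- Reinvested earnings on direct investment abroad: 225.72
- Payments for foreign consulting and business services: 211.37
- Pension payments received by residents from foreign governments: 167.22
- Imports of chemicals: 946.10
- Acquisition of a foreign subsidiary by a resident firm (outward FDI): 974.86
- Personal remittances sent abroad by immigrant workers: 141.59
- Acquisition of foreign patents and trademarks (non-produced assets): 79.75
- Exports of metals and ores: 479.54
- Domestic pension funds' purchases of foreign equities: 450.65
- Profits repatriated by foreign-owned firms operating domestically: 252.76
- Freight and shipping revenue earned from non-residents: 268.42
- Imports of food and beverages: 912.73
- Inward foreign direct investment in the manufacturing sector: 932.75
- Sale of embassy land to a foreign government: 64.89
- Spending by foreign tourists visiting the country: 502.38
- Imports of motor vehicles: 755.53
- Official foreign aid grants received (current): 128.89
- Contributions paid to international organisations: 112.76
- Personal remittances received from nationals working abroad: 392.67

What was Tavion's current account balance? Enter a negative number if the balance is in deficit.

Goods: 479.54 - 946.10 - 906.52 - 755.53 - 912.73 = -3041.34
Services: 268.42 + 502.38 - 211.37 = 559.43
Primary income: -252.76 + 225.72 = -27.04
Secondary income: -141.59 + 167.22 - 112.76 + 392.67 + 128.89 = 434.43
Current account = (-3041.34) + 559.43 + (-27.04) + 434.43 = -2074.52
(Excluded from the current account — financial account: acquisition of a foreign subsidiary by a resident firm (outward FDI) 974.86, domestic pension funds' purchases of foreign equities 450.65, inward foreign direct investment in the manufacturing sector 932.75; capital account: acquisition of foreign patents and trademarks (non-produced assets) 79.75, sale of embassy land to a foreign government 64.89.)

-2074.52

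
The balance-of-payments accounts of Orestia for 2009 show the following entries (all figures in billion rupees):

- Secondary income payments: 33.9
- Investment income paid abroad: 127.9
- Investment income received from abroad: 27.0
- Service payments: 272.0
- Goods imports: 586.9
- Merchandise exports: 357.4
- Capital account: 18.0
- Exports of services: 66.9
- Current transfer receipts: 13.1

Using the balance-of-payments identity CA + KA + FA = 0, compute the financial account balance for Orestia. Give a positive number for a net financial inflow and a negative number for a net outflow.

538.3

Goods balance = 357.4 - 586.9 = -229.5
Services balance = 66.9 - 272.0 = -205.1
Trade balance (goods + services) = -229.5 + (-205.1) = -434.6
Net primary income = 27.0 - 127.9 = -100.9
Net secondary income = 13.1 - 33.9 = -20.8
Current account = -434.6 + (-100.9) + (-20.8) = -556.3
Financial account = -(-556.3 + 18.0) = 538.3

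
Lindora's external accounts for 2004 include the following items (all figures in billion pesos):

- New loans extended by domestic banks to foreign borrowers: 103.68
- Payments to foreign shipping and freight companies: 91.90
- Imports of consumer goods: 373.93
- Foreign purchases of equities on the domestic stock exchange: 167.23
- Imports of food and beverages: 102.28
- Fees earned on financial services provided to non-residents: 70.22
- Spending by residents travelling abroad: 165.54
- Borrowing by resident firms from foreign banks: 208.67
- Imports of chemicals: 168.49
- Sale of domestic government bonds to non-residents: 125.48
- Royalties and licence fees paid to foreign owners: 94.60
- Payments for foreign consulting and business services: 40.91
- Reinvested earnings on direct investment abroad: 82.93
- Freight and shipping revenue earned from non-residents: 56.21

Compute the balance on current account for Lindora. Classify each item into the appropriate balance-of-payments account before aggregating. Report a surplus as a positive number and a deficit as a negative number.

-828.29

Goods: -168.49 - 373.93 - 102.28 = -644.70
Services: -94.60 + 70.22 - 165.54 - 40.91 - 91.90 + 56.21 = -266.52
Primary income: 82.93
Current account = (-644.70) + (-266.52) + 82.93 = -828.29
(Excluded from the current account — financial account: new loans extended by domestic banks to foreign borrowers 103.68, foreign purchases of equities on the domestic stock exchange 167.23, borrowing by resident firms from foreign banks 208.67, sale of domestic government bonds to non-residents 125.48.)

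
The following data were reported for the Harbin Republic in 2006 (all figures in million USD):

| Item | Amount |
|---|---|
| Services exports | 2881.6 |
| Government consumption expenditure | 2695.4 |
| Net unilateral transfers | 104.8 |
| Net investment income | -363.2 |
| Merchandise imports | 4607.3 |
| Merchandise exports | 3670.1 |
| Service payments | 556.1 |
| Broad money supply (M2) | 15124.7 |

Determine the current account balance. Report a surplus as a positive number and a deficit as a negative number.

1129.9

Goods balance = 3670.1 - 4607.3 = -937.2
Services balance = 2881.6 - 556.1 = 2325.5
Trade balance (goods + services) = -937.2 + 2325.5 = 1388.3
Net primary income = -363.2
Net secondary income = 104.8
Current account = 1388.3 + (-363.2) + 104.8 = 1129.9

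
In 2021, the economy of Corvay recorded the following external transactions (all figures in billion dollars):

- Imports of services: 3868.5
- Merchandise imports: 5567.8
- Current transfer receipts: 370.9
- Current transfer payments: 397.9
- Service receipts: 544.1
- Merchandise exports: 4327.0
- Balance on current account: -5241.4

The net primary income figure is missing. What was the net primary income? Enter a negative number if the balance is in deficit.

-649.2

Current account = goods balance + services balance + net primary income + net secondary income
Sum of the known components = -4592.2
Net primary income = CA - (known components) = -5241.4 - (-4592.2) = -649.2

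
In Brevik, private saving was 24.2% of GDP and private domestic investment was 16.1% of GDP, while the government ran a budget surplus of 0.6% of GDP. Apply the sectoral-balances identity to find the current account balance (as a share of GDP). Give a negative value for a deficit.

8.7

By the sectoral-balances identity, CA = (S_private - I) + (T - G).
Private balance = 24.2 - 16.1 = 8.1
Government balance (T - G) = 0.6
CA = 8.1 + 0.6 = 8.7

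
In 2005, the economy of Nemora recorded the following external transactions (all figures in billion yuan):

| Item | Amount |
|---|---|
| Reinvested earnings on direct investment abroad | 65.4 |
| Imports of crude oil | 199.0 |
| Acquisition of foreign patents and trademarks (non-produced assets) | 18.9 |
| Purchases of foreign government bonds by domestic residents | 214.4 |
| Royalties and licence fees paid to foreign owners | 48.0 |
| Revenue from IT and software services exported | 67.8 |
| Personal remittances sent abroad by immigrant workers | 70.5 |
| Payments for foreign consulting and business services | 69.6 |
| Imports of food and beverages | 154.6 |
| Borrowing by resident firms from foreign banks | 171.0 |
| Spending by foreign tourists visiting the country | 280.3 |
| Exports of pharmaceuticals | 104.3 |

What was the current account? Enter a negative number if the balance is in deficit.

Goods: 104.3 - 154.6 - 199.0 = -249.3
Services: 67.8 - 69.6 - 48.0 + 280.3 = 230.5
Primary income: 65.4
Secondary income: -70.5
Current account = (-249.3) + 230.5 + 65.4 + (-70.5) = -23.9
(Excluded from the current account — capital account: acquisition of foreign patents and trademarks (non-produced assets) 18.9; financial account: purchases of foreign government bonds by domestic residents 214.4, borrowing by resident firms from foreign banks 171.0.)

-23.9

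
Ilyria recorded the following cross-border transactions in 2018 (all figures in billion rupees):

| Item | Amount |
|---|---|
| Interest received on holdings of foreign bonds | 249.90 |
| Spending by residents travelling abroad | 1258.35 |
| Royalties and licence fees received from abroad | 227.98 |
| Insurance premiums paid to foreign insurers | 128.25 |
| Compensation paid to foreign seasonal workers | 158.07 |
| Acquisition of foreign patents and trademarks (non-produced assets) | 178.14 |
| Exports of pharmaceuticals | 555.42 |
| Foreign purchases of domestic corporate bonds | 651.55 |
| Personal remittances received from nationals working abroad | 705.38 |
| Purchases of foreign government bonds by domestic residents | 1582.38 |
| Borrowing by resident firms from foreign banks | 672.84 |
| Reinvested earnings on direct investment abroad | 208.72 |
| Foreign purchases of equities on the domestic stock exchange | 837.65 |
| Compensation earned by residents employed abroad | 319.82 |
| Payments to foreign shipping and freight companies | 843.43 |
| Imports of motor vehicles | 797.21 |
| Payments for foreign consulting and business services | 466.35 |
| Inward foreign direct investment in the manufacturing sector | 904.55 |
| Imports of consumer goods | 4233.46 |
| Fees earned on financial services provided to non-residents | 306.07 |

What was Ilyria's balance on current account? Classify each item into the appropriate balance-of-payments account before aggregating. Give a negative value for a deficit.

-5311.83

Goods: 555.42 - 797.21 - 4233.46 = -4475.25
Services: 227.98 - 128.25 - 466.35 - 843.43 - 1258.35 + 306.07 = -2162.33
Primary income: 249.90 + 208.72 - 158.07 + 319.82 = 620.37
Secondary income: 705.38
Current account = (-4475.25) + (-2162.33) + 620.37 + 705.38 = -5311.83
(Excluded from the current account — capital account: acquisition of foreign patents and trademarks (non-produced assets) 178.14; financial account: foreign purchases of domestic corporate bonds 651.55, purchases of foreign government bonds by domestic residents 1582.38, borrowing by resident firms from foreign banks 672.84, foreign purchases of equities on the domestic stock exchange 837.65, inward foreign direct investment in the manufacturing sector 904.55.)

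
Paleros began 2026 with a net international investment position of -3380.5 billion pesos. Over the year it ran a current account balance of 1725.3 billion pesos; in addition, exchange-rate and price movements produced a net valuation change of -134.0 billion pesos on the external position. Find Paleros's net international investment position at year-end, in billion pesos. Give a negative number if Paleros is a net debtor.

Change in NIIP = current account + net valuation change = 1725.3 + (-134.0) = 1591.3
End-of-year NIIP = -3380.5 + 1591.3 = -1789.2

-1789.2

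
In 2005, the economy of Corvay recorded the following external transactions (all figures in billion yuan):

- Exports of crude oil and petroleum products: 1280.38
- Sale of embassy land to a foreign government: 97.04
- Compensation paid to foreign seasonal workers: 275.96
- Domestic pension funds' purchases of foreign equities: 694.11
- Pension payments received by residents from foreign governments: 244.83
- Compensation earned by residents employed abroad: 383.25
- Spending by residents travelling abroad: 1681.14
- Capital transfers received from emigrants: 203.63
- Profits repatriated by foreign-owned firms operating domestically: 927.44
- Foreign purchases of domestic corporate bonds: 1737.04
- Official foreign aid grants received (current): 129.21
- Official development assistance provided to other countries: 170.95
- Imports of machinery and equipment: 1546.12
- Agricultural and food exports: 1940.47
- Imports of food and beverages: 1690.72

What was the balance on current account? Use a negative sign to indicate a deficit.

Goods: 1940.47 - 1546.12 + 1280.38 - 1690.72 = -15.99
Services: -1681.14
Primary income: -275.96 - 927.44 + 383.25 = -820.15
Secondary income: -170.95 + 244.83 + 129.21 = 203.09
Current account = (-15.99) + (-1681.14) + (-820.15) + 203.09 = -2314.19
(Excluded from the current account — capital account: sale of embassy land to a foreign government 97.04, capital transfers received from emigrants 203.63; financial account: domestic pension funds' purchases of foreign equities 694.11, foreign purchases of domestic corporate bonds 1737.04.)

-2314.19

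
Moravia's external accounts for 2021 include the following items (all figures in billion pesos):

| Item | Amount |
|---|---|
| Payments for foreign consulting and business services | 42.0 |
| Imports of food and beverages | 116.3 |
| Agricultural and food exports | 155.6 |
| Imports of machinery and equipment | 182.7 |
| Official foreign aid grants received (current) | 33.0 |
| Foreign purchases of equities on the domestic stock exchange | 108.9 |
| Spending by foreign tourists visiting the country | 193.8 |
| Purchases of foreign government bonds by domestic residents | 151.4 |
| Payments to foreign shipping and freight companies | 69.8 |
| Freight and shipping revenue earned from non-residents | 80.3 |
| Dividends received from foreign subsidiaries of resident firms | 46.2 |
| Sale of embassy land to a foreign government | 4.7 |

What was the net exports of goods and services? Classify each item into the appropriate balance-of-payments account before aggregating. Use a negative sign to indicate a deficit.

18.9

Goods: -116.3 - 182.7 + 155.6 = -143.4
Services: -42.0 + 193.8 - 69.8 + 80.3 = 162.3
Trade balance = -143.4 + 162.3 = 18.9
(Excluded from the trade balance — secondary income: official foreign aid grants received (current) 33.0; financial account: foreign purchases of equities on the domestic stock exchange 108.9, purchases of foreign government bonds by domestic residents 151.4; primary income: dividends received from foreign subsidiaries of resident firms 46.2; capital account: sale of embassy land to a foreign government 4.7.)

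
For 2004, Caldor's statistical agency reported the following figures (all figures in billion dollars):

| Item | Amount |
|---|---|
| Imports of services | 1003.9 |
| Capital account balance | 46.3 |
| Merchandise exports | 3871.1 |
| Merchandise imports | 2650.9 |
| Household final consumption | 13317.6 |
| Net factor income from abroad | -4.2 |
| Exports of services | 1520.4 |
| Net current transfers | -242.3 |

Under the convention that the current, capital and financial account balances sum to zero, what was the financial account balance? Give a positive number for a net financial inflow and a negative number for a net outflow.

-1536.5

Goods balance = 3871.1 - 2650.9 = 1220.2
Services balance = 1520.4 - 1003.9 = 516.5
Trade balance (goods + services) = 1220.2 + 516.5 = 1736.7
Net primary income = -4.2
Net secondary income = -242.3
Current account = 1736.7 + (-4.2) + (-242.3) = 1490.2
Financial account = -(1490.2 + 46.3) = -1536.5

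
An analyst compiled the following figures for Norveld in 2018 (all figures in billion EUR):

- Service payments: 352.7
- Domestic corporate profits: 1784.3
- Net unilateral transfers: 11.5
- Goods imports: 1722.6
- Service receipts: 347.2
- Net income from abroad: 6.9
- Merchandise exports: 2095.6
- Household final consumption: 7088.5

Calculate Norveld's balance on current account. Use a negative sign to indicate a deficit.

Goods balance = 2095.6 - 1722.6 = 373.0
Services balance = 347.2 - 352.7 = -5.5
Trade balance (goods + services) = 373.0 + (-5.5) = 367.5
Net primary income = 6.9
Net secondary income = 11.5
Current account = 367.5 + 6.9 + 11.5 = 385.9

385.9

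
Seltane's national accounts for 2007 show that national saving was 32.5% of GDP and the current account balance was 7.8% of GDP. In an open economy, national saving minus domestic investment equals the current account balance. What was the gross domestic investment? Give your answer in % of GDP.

24.7

S - I = CA (net lending to the rest of the world).
I = S - CA = 32.5 - 7.8 = 24.7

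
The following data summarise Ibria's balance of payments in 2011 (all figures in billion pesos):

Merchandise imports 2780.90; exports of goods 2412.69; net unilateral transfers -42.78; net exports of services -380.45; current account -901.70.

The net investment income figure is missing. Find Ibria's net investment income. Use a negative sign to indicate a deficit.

-110.26

Current account = goods balance + services balance + net primary income + net secondary income
Sum of the known components = -791.44
Net investment income = CA - (known components) = -901.70 - (-791.44) = -110.26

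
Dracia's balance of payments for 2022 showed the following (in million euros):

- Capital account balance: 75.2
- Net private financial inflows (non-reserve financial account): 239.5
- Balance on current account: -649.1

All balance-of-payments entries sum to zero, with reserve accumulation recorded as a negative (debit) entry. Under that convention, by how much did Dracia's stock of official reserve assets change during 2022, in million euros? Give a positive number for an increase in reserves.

Official reserve transactions balance = -((-649.1) + 75.2 + 239.5) = 334.4
An accumulation of reserves is recorded as a debit (negative entry), so the change in the stock of reserves is the negative of that balance.
Change in official reserves = -(334.4) = -334.4

-334.4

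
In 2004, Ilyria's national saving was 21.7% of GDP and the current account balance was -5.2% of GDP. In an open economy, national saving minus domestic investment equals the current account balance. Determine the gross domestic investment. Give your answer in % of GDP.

S - I = CA (net lending to the rest of the world).
I = S - CA = 21.7 - (-5.2) = 26.9

26.9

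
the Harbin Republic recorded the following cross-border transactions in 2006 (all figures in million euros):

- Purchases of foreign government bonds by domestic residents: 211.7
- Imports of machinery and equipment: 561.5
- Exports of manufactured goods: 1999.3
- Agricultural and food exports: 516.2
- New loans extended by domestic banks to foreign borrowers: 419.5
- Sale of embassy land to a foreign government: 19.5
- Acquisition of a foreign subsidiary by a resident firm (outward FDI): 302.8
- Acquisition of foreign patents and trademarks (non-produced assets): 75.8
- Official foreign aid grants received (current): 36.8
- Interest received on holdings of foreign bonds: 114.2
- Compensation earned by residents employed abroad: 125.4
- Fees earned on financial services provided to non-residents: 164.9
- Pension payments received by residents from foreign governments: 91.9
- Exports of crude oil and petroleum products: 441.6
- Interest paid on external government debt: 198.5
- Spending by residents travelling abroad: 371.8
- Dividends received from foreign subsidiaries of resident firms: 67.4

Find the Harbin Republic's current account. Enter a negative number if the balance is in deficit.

2425.9

Goods: 516.2 + 1999.3 - 561.5 + 441.6 = 2395.6
Services: -371.8 + 164.9 = -206.9
Primary income: 125.4 - 198.5 + 114.2 + 67.4 = 108.5
Secondary income: 36.8 + 91.9 = 128.7
Current account = 2395.6 + (-206.9) + 108.5 + 128.7 = 2425.9
(Excluded from the current account — financial account: purchases of foreign government bonds by domestic residents 211.7, new loans extended by domestic banks to foreign borrowers 419.5, acquisition of a foreign subsidiary by a resident firm (outward FDI) 302.8; capital account: sale of embassy land to a foreign government 19.5, acquisition of foreign patents and trademarks (non-produced assets) 75.8.)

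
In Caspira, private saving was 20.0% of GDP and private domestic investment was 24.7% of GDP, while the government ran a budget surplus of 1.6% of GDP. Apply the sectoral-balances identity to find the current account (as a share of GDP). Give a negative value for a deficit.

-3.1

By the sectoral-balances identity, CA = (S_private - I) + (T - G).
Private balance = 20.0 - 24.7 = -4.7
Government balance (T - G) = 1.6
CA = -4.7 + 1.6 = -3.1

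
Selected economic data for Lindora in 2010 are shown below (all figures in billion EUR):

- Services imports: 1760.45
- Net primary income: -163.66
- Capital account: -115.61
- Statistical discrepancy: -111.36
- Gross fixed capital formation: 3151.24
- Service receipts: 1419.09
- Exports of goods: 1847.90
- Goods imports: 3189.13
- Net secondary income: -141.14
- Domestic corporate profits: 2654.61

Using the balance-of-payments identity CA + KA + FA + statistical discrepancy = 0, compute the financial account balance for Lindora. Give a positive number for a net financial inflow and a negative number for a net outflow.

Goods balance = 1847.90 - 3189.13 = -1341.23
Services balance = 1419.09 - 1760.45 = -341.36
Trade balance (goods + services) = -1341.23 + (-341.36) = -1682.59
Net primary income = -163.66
Net secondary income = -141.14
Current account = -1682.59 + (-163.66) + (-141.14) = -1987.39
Financial account = -(-1987.39 + (-115.61) + (-111.36)) = 2214.36

2214.36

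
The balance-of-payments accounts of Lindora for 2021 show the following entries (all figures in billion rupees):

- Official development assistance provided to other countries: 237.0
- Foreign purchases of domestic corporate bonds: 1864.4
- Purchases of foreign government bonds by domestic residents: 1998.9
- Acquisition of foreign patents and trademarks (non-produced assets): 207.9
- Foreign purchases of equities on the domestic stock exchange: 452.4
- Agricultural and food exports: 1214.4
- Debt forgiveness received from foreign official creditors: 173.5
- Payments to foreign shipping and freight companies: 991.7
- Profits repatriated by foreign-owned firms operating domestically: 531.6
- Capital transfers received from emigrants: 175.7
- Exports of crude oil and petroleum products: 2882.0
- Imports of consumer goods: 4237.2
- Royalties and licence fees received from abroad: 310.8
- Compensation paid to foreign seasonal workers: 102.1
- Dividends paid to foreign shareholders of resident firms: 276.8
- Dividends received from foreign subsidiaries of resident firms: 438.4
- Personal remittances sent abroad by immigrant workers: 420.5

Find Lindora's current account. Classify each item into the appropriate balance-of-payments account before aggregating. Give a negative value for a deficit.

-1951.3

Goods: 1214.4 - 4237.2 + 2882.0 = -140.8
Services: -991.7 + 310.8 = -680.9
Primary income: -102.1 + 438.4 - 531.6 - 276.8 = -472.1
Secondary income: -420.5 - 237.0 = -657.5
Current account = (-140.8) + (-680.9) + (-472.1) + (-657.5) = -1951.3
(Excluded from the current account — financial account: foreign purchases of domestic corporate bonds 1864.4, purchases of foreign government bonds by domestic residents 1998.9, foreign purchases of equities on the domestic stock exchange 452.4; capital account: acquisition of foreign patents and trademarks (non-produced assets) 207.9, debt forgiveness received from foreign official creditors 173.5, capital transfers received from emigrants 175.7.)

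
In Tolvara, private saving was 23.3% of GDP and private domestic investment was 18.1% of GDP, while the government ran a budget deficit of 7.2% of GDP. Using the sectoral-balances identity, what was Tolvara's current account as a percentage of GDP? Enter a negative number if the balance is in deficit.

By the sectoral-balances identity, CA = (S_private - I) + (T - G).
Private balance = 23.3 - 18.1 = 5.2
Government balance (T - G) = -7.2
CA = 5.2 + (-7.2) = -2.0

-2.0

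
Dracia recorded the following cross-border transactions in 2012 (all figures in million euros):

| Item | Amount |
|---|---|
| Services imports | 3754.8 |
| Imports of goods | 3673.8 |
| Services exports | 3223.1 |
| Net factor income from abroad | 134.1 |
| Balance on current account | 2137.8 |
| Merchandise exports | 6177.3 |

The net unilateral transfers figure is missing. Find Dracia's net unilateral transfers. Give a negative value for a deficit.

31.9

Current account = goods balance + services balance + net primary income + net secondary income
Sum of the known components = 2105.9
Net unilateral transfers = CA - (known components) = 2137.8 - 2105.9 = 31.9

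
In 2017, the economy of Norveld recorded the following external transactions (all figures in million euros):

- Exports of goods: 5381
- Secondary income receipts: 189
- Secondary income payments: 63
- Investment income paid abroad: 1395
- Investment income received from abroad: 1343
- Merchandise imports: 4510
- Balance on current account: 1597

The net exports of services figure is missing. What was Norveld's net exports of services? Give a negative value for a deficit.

652

Current account = goods balance + services balance + net primary income + net secondary income
Sum of the known components = 945
Net exports of services = CA - (known components) = 1597 - 945 = 652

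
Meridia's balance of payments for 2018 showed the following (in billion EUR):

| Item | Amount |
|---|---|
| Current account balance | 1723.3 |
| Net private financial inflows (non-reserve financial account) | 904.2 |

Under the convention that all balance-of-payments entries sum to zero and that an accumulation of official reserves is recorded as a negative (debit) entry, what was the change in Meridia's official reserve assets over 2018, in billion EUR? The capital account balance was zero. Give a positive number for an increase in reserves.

2627.5

Official reserve transactions balance = -(1723.3 + 904.2) = -2627.5
An accumulation of reserves is recorded as a debit (negative entry), so the change in the stock of reserves is the negative of that balance.
Change in official reserves = -(-2627.5) = 2627.5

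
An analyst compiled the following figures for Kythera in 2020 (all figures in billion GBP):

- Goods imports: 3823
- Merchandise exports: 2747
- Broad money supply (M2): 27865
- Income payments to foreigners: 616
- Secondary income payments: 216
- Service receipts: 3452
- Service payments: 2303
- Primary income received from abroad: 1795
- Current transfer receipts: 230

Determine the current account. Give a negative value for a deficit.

1266

Goods balance = 2747 - 3823 = -1076
Services balance = 3452 - 2303 = 1149
Trade balance (goods + services) = -1076 + 1149 = 73
Net primary income = 1795 - 616 = 1179
Net secondary income = 230 - 216 = 14
Current account = 73 + 1179 + 14 = 1266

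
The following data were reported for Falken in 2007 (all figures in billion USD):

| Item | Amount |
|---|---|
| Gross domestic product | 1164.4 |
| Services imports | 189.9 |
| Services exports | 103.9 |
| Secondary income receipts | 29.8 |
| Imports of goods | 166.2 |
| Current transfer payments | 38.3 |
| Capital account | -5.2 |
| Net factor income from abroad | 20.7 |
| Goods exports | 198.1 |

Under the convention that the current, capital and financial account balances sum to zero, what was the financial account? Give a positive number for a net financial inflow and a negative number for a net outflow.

Goods balance = 198.1 - 166.2 = 31.9
Services balance = 103.9 - 189.9 = -86.0
Trade balance (goods + services) = 31.9 + (-86.0) = -54.1
Net primary income = 20.7
Net secondary income = 29.8 - 38.3 = -8.5
Current account = -54.1 + 20.7 + (-8.5) = -41.9
Financial account = -(-41.9 + (-5.2)) = 47.1

47.1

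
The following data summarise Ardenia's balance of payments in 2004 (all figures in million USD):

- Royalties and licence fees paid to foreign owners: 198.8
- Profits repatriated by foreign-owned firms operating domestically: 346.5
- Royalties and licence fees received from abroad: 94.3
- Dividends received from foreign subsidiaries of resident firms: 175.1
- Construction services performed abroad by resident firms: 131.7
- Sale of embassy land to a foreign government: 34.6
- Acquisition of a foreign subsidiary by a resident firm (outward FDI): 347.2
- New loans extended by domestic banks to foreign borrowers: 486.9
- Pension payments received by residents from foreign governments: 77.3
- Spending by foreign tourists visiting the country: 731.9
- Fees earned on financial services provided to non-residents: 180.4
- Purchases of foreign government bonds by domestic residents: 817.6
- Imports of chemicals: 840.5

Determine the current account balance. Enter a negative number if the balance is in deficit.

4.9

Goods: -840.5
Services: -198.8 + 131.7 + 94.3 + 731.9 + 180.4 = 939.5
Primary income: 175.1 - 346.5 = -171.4
Secondary income: 77.3
Current account = (-840.5) + 939.5 + (-171.4) + 77.3 = 4.9
(Excluded from the current account — capital account: sale of embassy land to a foreign government 34.6; financial account: acquisition of a foreign subsidiary by a resident firm (outward FDI) 347.2, new loans extended by domestic banks to foreign borrowers 486.9, purchases of foreign government bonds by domestic residents 817.6.)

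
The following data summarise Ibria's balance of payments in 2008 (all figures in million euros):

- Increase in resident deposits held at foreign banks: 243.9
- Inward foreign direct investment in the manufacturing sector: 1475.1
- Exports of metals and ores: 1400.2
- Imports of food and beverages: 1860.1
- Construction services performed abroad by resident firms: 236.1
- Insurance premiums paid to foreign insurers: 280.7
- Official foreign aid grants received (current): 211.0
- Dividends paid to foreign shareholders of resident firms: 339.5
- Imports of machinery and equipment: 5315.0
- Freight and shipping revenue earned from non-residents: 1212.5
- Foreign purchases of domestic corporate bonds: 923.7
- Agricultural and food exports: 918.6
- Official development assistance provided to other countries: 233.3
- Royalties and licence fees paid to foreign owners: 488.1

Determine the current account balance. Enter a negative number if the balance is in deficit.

-4538.3

Goods: -5315.0 + 1400.2 + 918.6 - 1860.1 = -4856.3
Services: -488.1 - 280.7 + 236.1 + 1212.5 = 679.8
Primary income: -339.5
Secondary income: -233.3 + 211.0 = -22.3
Current account = (-4856.3) + 679.8 + (-339.5) + (-22.3) = -4538.3
(Excluded from the current account — financial account: increase in resident deposits held at foreign banks 243.9, inward foreign direct investment in the manufacturing sector 1475.1, foreign purchases of domestic corporate bonds 923.7.)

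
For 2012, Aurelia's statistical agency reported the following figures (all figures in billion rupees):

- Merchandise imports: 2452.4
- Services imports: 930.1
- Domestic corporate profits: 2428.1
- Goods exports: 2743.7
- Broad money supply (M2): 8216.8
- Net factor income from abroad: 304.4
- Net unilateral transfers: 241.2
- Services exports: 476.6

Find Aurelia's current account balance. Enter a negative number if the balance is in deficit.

Goods balance = 2743.7 - 2452.4 = 291.3
Services balance = 476.6 - 930.1 = -453.5
Trade balance (goods + services) = 291.3 + (-453.5) = -162.2
Net primary income = 304.4
Net secondary income = 241.2
Current account = -162.2 + 304.4 + 241.2 = 383.4

383.4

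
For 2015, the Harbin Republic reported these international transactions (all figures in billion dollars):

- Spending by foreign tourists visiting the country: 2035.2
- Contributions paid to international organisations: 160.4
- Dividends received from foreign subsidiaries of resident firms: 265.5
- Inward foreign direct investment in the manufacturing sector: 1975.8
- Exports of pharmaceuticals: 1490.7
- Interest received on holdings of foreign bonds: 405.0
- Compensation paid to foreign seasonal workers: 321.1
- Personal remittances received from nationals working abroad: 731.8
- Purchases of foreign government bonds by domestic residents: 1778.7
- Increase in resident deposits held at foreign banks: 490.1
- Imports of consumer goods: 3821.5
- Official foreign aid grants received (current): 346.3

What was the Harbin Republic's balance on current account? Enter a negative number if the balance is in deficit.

971.5

Goods: -3821.5 + 1490.7 = -2330.8
Services: 2035.2
Primary income: -321.1 + 265.5 + 405.0 = 349.4
Secondary income: 731.8 - 160.4 + 346.3 = 917.7
Current account = (-2330.8) + 2035.2 + 349.4 + 917.7 = 971.5
(Excluded from the current account — financial account: inward foreign direct investment in the manufacturing sector 1975.8, purchases of foreign government bonds by domestic residents 1778.7, increase in resident deposits held at foreign banks 490.1.)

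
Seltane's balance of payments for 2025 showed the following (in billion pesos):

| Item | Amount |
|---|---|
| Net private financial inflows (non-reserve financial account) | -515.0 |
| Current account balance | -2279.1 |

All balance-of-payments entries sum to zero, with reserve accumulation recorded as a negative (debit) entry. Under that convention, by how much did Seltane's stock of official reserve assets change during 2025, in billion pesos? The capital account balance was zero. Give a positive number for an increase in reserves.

-2794.1

Official reserve transactions balance = -((-2279.1) + (-515.0)) = 2794.1
An accumulation of reserves is recorded as a debit (negative entry), so the change in the stock of reserves is the negative of that balance.
Change in official reserves = -(2794.1) = -2794.1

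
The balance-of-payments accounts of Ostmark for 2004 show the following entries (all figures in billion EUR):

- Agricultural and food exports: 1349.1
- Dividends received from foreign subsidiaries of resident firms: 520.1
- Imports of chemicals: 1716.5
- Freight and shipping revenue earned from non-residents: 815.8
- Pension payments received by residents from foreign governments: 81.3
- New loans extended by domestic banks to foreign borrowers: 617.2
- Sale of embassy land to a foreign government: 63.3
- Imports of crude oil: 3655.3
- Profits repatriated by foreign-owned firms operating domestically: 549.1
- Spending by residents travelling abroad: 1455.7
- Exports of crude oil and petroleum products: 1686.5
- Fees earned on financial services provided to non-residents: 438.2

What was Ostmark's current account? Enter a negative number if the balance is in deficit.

-2485.6

Goods: -1716.5 - 3655.3 + 1349.1 + 1686.5 = -2336.2
Services: -1455.7 + 438.2 + 815.8 = -201.7
Primary income: 520.1 - 549.1 = -29.0
Secondary income: 81.3
Current account = (-2336.2) + (-201.7) + (-29.0) + 81.3 = -2485.6
(Excluded from the current account — financial account: new loans extended by domestic banks to foreign borrowers 617.2; capital account: sale of embassy land to a foreign government 63.3.)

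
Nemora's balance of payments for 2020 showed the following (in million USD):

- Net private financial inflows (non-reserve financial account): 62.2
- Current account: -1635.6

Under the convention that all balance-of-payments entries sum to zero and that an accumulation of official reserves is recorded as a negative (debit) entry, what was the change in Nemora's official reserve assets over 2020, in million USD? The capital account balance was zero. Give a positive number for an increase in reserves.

Official reserve transactions balance = -((-1635.6) + 62.2) = 1573.4
An accumulation of reserves is recorded as a debit (negative entry), so the change in the stock of reserves is the negative of that balance.
Change in official reserves = -(1573.4) = -1573.4

-1573.4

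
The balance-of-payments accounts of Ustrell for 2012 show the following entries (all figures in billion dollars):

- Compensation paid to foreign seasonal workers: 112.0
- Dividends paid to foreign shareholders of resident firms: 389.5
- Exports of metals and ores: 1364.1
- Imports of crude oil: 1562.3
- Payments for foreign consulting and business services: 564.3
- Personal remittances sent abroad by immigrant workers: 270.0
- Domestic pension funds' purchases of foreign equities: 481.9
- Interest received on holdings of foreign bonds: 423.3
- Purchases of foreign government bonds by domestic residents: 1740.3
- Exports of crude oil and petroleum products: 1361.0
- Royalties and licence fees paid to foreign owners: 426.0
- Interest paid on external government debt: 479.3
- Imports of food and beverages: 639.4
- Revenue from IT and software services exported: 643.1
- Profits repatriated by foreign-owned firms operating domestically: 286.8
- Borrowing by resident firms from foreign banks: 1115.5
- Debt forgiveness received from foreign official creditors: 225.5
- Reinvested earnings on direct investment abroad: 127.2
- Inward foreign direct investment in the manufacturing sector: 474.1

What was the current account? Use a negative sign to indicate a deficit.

Goods: -1562.3 - 639.4 + 1361.0 + 1364.1 = 523.4
Services: -564.3 - 426.0 + 643.1 = -347.2
Primary income: 127.2 - 479.3 - 389.5 - 286.8 + 423.3 - 112.0 = -717.1
Secondary income: -270.0
Current account = 523.4 + (-347.2) + (-717.1) + (-270.0) = -810.9
(Excluded from the current account — financial account: domestic pension funds' purchases of foreign equities 481.9, purchases of foreign government bonds by domestic residents 1740.3, borrowing by resident firms from foreign banks 1115.5, inward foreign direct investment in the manufacturing sector 474.1; capital account: debt forgiveness received from foreign official creditors 225.5.)

-810.9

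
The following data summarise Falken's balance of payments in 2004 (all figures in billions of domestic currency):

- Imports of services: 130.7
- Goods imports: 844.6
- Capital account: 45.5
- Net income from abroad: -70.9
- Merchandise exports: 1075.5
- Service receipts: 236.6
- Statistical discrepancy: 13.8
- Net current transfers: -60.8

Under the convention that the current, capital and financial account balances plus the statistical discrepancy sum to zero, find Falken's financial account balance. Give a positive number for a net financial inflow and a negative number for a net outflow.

Goods balance = 1075.5 - 844.6 = 230.9
Services balance = 236.6 - 130.7 = 105.9
Trade balance (goods + services) = 230.9 + 105.9 = 336.8
Net primary income = -70.9
Net secondary income = -60.8
Current account = 336.8 + (-70.9) + (-60.8) = 205.1
Financial account = -(205.1 + 45.5 + 13.8) = -264.4

-264.4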